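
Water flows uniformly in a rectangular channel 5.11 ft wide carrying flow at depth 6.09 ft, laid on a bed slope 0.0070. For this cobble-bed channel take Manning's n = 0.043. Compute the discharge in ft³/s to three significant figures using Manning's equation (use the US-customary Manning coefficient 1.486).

A = b·y = 5.11 × 6.09 = 31.12 ft²
P = b + 2y = 5.11 + 2×6.09 = 17.29 ft
R = A/P = 31.12/17.29 = 1.800 ft
Q = (1.486/n)·A·R^(2/3)·S^(1/2) = (1.486/0.043) × 31.12 × 1.800^(2/3) × 0.0070^(1/2) = 133.1 ft³/s

133 ft³/s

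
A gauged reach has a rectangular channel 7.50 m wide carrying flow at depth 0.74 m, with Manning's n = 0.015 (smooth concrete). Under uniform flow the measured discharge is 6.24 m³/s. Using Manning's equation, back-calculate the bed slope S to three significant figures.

A = b·y = 7.50 × 0.74 = 5.550 m²
P = b + 2y = 7.50 + 2×0.74 = 8.980 m
R = A/P = 5.550/8.980 = 0.6180 m
S = (Q·n / (1·A·R^(2/3)))² = (6.24×0.015 / (1×5.550×0.7256))² = 0.0005403

0.000540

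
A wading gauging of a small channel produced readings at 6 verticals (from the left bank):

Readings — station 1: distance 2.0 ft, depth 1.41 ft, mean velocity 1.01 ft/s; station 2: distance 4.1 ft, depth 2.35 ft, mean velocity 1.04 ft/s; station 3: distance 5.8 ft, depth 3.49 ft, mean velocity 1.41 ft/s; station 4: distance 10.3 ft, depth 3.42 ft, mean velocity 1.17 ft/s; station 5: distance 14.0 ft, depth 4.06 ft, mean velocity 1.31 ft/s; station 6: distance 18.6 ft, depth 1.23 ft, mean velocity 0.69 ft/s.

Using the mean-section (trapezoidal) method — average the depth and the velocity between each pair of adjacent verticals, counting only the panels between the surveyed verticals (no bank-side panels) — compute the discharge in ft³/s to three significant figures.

Panel 1-2: Δb = 2.1 ft, d̄ = (1.41+2.35)/2 = 1.88, v̄ = (1.01+1.04)/2 = 1.025 → q = 2.1×1.88×1.025 = 4.047 ft³/s
Panel 2-3: Δb = 1.7 ft, d̄ = (2.35+3.49)/2 = 2.92, v̄ = (1.04+1.41)/2 = 1.225 → q = 1.7×2.92×1.225 = 6.081 ft³/s
Panel 3-4: Δb = 4.5 ft, d̄ = (3.49+3.42)/2 = 3.455, v̄ = (1.41+1.17)/2 = 1.29 → q = 4.5×3.455×1.29 = 20.06 ft³/s
Panel 4-5: Δb = 3.7 ft, d̄ = (3.42+4.06)/2 = 3.74, v̄ = (1.17+1.31)/2 = 1.24 → q = 3.7×3.74×1.24 = 17.16 ft³/s
Panel 5-6: Δb = 4.6 ft, d̄ = (4.06+1.23)/2 = 2.645, v̄ = (1.31+0.69)/2 = 1 → q = 4.6×2.645×1 = 12.17 ft³/s
Q = Σ q = 59.51 ft³/s

59.5 ft³/s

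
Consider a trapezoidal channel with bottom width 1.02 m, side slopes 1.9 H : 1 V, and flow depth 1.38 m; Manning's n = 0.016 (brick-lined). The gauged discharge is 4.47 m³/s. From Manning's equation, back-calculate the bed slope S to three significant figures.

0.000312

A = (b + z·y)·y = (1.02 + 1.9×1.38)×1.38 = 5.026 m²
P = b + 2y√(1+z²) = 1.02 + 2×1.38×√(1+1.9²) = 6.946 m
R = A/P = 5.026/6.946 = 0.7236 m
S = (Q·n / (1·A·R^(2/3)))² = (4.47×0.016 / (1×5.026×0.8060))² = 0.0003117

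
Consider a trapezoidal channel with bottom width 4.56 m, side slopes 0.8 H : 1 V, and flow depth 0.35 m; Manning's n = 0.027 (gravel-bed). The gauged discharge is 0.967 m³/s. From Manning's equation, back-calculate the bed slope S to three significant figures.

0.00113

A = (b + z·y)·y = (4.56 + 0.8×0.35)×0.35 = 1.694 m²
P = b + 2y√(1+z²) = 4.56 + 2×0.35×√(1+0.8²) = 5.456 m
R = A/P = 1.694/5.456 = 0.3105 m
S = (Q·n / (1·A·R^(2/3)))² = (0.967×0.027 / (1×1.694×0.4585))² = 0.001130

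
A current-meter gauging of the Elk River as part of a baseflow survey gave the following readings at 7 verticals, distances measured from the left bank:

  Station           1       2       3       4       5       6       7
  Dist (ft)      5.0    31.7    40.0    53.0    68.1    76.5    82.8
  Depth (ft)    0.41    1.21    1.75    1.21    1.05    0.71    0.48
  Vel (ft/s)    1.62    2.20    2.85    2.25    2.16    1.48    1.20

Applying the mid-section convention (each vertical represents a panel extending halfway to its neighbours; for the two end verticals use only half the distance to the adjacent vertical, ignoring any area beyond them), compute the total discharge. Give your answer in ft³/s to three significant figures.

w_1 = (31.7 − 5.0)/2 = 13.35 ft; q_1 = 1.62 × 0.41 × 13.35 = 8.867 ft³/s
w_2 = (40.0 − 5.0)/2 = 17.5 ft; q_2 = 2.20 × 1.21 × 17.5 = 46.59 ft³/s
w_3 = (53.0 − 31.7)/2 = 10.65 ft; q_3 = 2.85 × 1.75 × 10.65 = 53.12 ft³/s
w_4 = (68.1 − 40.0)/2 = 14.05 ft; q_4 = 2.25 × 1.21 × 14.05 = 38.25 ft³/s
w_5 = (76.5 − 53.0)/2 = 11.75 ft; q_5 = 2.16 × 1.05 × 11.75 = 26.65 ft³/s
w_6 = (82.8 − 68.1)/2 = 7.35 ft; q_6 = 1.48 × 0.71 × 7.35 = 7.723 ft³/s
w_7 = (82.8 − 76.5)/2 = 3.15 ft; q_7 = 1.20 × 0.48 × 3.15 = 1.814 ft³/s
Q = Σ qᵢ = 183.0 ft³/s

183 ft³/s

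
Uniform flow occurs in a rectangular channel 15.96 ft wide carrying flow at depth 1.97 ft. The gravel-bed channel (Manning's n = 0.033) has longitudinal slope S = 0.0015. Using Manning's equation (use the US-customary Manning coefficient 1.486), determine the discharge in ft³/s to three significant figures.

74.4 ft³/s

A = b·y = 15.96 × 1.97 = 31.44 ft²
P = b + 2y = 15.96 + 2×1.97 = 19.90 ft
R = A/P = 31.44/19.90 = 1.580 ft
Q = (1.486/n)·A·R^(2/3)·S^(1/2) = (1.486/0.033) × 31.44 × 1.580^(2/3) × 0.0015^(1/2) = 74.38 ft³/s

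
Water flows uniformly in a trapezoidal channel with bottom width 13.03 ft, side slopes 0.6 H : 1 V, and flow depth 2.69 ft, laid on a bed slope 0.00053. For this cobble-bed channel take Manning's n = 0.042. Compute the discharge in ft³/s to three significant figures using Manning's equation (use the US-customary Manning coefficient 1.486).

A = (b + z·y)·y = (13.03 + 0.6×2.69)×2.69 = 39.39 ft²
P = b + 2y√(1+z²) = 13.03 + 2×2.69×√(1+0.6²) = 19.30 ft
R = A/P = 39.39/19.30 = 2.041 ft
Q = (1.486/n)·A·R^(2/3)·S^(1/2) = (1.486/0.042) × 39.39 × 2.041^(2/3) × 0.00053^(1/2) = 51.62 ft³/s

51.6 ft³/s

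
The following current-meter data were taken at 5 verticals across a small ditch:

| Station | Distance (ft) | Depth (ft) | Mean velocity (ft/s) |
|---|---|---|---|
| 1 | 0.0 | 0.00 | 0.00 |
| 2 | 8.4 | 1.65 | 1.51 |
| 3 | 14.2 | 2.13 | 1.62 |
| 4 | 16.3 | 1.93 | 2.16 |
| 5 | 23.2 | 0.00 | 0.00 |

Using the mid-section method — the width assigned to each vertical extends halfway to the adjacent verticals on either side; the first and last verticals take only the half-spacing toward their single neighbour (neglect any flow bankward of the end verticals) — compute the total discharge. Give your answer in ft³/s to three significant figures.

w_2 = (14.2 − 0.0)/2 = 7.1 ft; q_2 = 1.51 × 1.65 × 7.1 = 17.69 ft³/s
w_3 = (16.3 − 8.4)/2 = 3.95 ft; q_3 = 1.62 × 2.13 × 3.95 = 13.63 ft³/s
w_4 = (23.2 − 14.2)/2 = 4.5 ft; q_4 = 2.16 × 1.93 × 4.5 = 18.76 ft³/s
Stations 1, 5 contribute zero (depth or velocity is 0).
Q = Σ qᵢ = 50.08 ft³/s

50.1 ft³/s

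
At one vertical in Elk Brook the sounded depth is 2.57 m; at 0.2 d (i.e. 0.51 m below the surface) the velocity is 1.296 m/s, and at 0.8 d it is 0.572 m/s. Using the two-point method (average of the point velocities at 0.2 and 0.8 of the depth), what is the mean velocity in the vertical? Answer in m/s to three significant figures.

v̄ = (1.296 + 0.572) / 2 = 0.9340 m/s

0.934 m/s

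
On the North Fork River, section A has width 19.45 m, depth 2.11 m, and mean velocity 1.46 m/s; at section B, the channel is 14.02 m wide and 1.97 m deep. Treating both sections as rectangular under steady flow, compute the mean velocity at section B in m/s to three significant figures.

Q = A₁V₁ = (19.45×2.11) × 1.46 = 59.92 m³/s
A₂ = 14.02 × 1.97 = 27.62 m²
V₂ = Q/A₂ = 59.92/27.62 = 2.169 m/s

2.17 m/s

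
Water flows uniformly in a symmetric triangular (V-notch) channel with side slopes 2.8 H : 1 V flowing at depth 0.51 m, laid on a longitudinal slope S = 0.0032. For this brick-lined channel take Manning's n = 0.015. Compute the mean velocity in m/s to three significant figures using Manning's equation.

A = z·y² = 2.8×0.51² = 0.7283 m²
P = 2y√(1+z²) = 2×0.51×√(1+2.8²) = 3.033 m
R = A/P = 0.7283/3.033 = 0.2401 m
Q = (1/n)·A·R^(2/3)·S^(1/2) = (1/0.015) × 0.7283 × 0.2401^(2/3) × 0.0032^(1/2) = 1.061 m³/s
V = Q/A = 1.061/0.7283 = 1.457 m/s

1.46 m/s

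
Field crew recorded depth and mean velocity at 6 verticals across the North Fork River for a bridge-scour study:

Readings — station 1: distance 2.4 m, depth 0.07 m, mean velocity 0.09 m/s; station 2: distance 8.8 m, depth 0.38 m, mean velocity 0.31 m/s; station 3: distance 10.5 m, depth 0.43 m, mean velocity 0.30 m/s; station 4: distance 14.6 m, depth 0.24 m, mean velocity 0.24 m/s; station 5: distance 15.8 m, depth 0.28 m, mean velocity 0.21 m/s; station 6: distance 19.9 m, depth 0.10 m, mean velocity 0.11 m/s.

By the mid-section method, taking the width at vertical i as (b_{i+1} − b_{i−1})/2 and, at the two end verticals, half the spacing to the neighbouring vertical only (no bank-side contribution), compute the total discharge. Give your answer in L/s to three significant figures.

1200 L/s

w_1 = (8.8 − 2.4)/2 = 3.2 m; q_1 = 0.09 × 0.07 × 3.2 = 0.02016 m³/s
w_2 = (10.5 − 2.4)/2 = 4.05 m; q_2 = 0.31 × 0.38 × 4.05 = 0.4771 m³/s
w_3 = (14.6 − 8.8)/2 = 2.9 m; q_3 = 0.30 × 0.43 × 2.9 = 0.3741 m³/s
w_4 = (15.8 − 10.5)/2 = 2.65 m; q_4 = 0.24 × 0.24 × 2.65 = 0.1526 m³/s
w_5 = (19.9 − 14.6)/2 = 2.65 m; q_5 = 0.21 × 0.28 × 2.65 = 0.1558 m³/s
w_6 = (19.9 − 15.8)/2 = 2.05 m; q_6 = 0.11 × 0.10 × 2.05 = 0.02255 m³/s
Q = Σ qᵢ = 1.202 m³/s
= 1.202 × 1000 = 1202 L/s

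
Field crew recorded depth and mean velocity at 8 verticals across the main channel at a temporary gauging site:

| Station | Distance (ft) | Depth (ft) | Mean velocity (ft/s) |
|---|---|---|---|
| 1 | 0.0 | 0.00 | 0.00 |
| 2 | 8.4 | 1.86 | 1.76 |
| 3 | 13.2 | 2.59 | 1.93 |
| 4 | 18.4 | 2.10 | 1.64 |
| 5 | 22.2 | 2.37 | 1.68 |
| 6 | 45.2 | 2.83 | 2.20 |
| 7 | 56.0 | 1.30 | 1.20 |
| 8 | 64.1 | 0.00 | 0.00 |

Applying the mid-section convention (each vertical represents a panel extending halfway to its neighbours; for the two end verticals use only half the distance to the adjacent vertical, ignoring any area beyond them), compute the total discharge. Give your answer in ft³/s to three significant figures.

w_2 = (13.2 − 0.0)/2 = 6.6 ft; q_2 = 1.76 × 1.86 × 6.6 = 21.61 ft³/s
w_3 = (18.4 − 8.4)/2 = 5 ft; q_3 = 1.93 × 2.59 × 5 = 24.99 ft³/s
w_4 = (22.2 − 13.2)/2 = 4.5 ft; q_4 = 1.64 × 2.10 × 4.5 = 15.50 ft³/s
w_5 = (45.2 − 18.4)/2 = 13.4 ft; q_5 = 1.68 × 2.37 × 13.4 = 53.35 ft³/s
w_6 = (56.0 − 22.2)/2 = 16.9 ft; q_6 = 2.20 × 2.83 × 16.9 = 105.2 ft³/s
w_7 = (64.1 − 45.2)/2 = 9.45 ft; q_7 = 1.20 × 1.30 × 9.45 = 14.74 ft³/s
Stations 1, 8 contribute zero (depth or velocity is 0).
Q = Σ qᵢ = 235.4 ft³/s

235 ft³/s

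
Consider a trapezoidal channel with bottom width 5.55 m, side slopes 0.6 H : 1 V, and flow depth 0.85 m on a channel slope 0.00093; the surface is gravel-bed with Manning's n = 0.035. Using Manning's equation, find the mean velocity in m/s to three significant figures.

A = (b + z·y)·y = (5.55 + 0.6×0.85)×0.85 = 5.151 m²
P = b + 2y√(1+z²) = 5.55 + 2×0.85×√(1+0.6²) = 7.533 m
R = A/P = 5.151/7.533 = 0.6838 m
Q = (1/n)·A·R^(2/3)·S^(1/2) = (1/0.035) × 5.151 × 0.6838^(2/3) × 0.00093^(1/2) = 3.484 m³/s
V = Q/A = 3.484/5.151 = 0.6763 m/s

0.676 m/s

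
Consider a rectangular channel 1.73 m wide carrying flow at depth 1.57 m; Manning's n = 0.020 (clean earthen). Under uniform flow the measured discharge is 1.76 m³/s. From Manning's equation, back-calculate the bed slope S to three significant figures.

A = b·y = 1.73 × 1.57 = 2.716 m²
P = b + 2y = 1.73 + 2×1.57 = 4.870 m
R = A/P = 2.716/4.870 = 0.5577 m
S = (Q·n / (1·A·R^(2/3)))² = (1.76×0.020 / (1×2.716×0.6776))² = 0.0003659

0.000366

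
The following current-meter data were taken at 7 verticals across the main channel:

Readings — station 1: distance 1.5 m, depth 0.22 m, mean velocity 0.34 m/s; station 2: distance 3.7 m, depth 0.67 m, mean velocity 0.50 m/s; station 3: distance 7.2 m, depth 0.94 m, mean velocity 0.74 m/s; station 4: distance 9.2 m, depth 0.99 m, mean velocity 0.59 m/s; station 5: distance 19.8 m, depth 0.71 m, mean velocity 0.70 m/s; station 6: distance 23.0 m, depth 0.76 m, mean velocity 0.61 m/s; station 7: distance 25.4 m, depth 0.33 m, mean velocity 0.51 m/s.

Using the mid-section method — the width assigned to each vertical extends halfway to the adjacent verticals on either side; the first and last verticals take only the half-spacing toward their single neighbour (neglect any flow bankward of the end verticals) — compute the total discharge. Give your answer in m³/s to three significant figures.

11.6 m³/s

w_1 = (3.7 − 1.5)/2 = 1.1 m; q_1 = 0.34 × 0.22 × 1.1 = 0.08228 m³/s
w_2 = (7.2 − 1.5)/2 = 2.85 m; q_2 = 0.50 × 0.67 × 2.85 = 0.9548 m³/s
w_3 = (9.2 − 3.7)/2 = 2.75 m; q_3 = 0.74 × 0.94 × 2.75 = 1.913 m³/s
w_4 = (19.8 − 7.2)/2 = 6.3 m; q_4 = 0.59 × 0.99 × 6.3 = 3.680 m³/s
w_5 = (23.0 − 9.2)/2 = 6.9 m; q_5 = 0.70 × 0.71 × 6.9 = 3.429 m³/s
w_6 = (25.4 − 19.8)/2 = 2.8 m; q_6 = 0.61 × 0.76 × 2.8 = 1.298 m³/s
w_7 = (25.4 − 23.0)/2 = 1.2 m; q_7 = 0.51 × 0.33 × 1.2 = 0.2020 m³/s
Q = Σ qᵢ = 11.56 m³/s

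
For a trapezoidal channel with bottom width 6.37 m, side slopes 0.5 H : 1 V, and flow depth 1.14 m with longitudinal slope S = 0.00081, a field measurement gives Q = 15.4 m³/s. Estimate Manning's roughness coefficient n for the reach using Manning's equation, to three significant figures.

0.0135

A = (b + z·y)·y = (6.37 + 0.5×1.14)×1.14 = 7.912 m²
P = b + 2y√(1+z²) = 6.37 + 2×1.14×√(1+0.5²) = 8.919 m
R = A/P = 7.912/8.919 = 0.8870 m
n = (1/Q)·A·R^(2/3)·S^(1/2) = (1/15.4) × 7.912 × 0.9232 × 0.02846 = 0.01350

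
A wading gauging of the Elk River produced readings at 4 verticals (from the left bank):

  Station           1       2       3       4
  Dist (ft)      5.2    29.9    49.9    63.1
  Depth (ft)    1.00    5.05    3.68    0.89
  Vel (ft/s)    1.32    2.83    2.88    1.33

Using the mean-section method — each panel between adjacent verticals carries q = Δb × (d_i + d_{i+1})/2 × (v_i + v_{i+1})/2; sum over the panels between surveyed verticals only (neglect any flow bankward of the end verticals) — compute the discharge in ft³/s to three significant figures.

Panel 1-2: Δb = 24.7 ft, d̄ = (1.00+5.05)/2 = 3.025, v̄ = (1.32+2.83)/2 = 2.075 → q = 24.7×3.025×2.075 = 155.0 ft³/s
Panel 2-3: Δb = 20 ft, d̄ = (5.05+3.68)/2 = 4.365, v̄ = (2.83+2.88)/2 = 2.855 → q = 20×4.365×2.855 = 249.2 ft³/s
Panel 3-4: Δb = 13.2 ft, d̄ = (3.68+0.89)/2 = 2.285, v̄ = (2.88+1.33)/2 = 2.105 → q = 13.2×2.285×2.105 = 63.49 ft³/s
Q = Σ q = 467.8 ft³/s

468 ft³/s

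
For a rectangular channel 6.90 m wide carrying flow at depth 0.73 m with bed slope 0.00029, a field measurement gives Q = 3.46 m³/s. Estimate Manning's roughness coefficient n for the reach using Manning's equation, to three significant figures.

A = b·y = 6.90 × 0.73 = 5.037 m²
P = b + 2y = 6.90 + 2×0.73 = 8.360 m
R = A/P = 5.037/8.360 = 0.6025 m
n = (1/Q)·A·R^(2/3)·S^(1/2) = (1/3.46) × 5.037 × 0.7134 × 0.01703 = 0.01769

0.0177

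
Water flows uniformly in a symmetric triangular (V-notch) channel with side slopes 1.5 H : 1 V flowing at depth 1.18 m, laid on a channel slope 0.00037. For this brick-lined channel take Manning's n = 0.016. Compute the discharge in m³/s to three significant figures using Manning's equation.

1.56 m³/s

A = z·y² = 1.5×1.18² = 2.089 m²
P = 2y√(1+z²) = 2×1.18×√(1+1.5²) = 4.255 m
R = A/P = 2.089/4.255 = 0.4909 m
Q = (1/n)·A·R^(2/3)·S^(1/2) = (1/0.016) × 2.089 × 0.4909^(2/3) × 0.00037^(1/2) = 1.563 m³/s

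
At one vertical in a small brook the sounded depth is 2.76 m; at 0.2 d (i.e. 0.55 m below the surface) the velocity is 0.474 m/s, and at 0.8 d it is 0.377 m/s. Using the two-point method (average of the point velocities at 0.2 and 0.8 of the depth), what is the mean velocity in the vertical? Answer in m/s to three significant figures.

0.426 m/s

v̄ = (0.474 + 0.377) / 2 = 0.4255 m/s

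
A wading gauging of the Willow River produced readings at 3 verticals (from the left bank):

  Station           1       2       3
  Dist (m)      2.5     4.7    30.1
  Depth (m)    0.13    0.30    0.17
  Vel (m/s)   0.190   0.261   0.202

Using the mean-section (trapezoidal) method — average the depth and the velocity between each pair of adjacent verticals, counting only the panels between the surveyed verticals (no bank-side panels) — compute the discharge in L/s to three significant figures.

Panel 1-2: Δb = 2.2 m, d̄ = (0.13+0.30)/2 = 0.215, v̄ = (0.190+0.261)/2 = 0.2255 → q = 2.2×0.215×0.2255 = 0.1067 m³/s
Panel 2-3: Δb = 25.4 m, d̄ = (0.30+0.17)/2 = 0.235, v̄ = (0.261+0.202)/2 = 0.2315 → q = 25.4×0.235×0.2315 = 1.382 m³/s
Q = Σ q = 1.488 m³/s
= 1.488 × 1000 = 1488 L/s

1490 L/s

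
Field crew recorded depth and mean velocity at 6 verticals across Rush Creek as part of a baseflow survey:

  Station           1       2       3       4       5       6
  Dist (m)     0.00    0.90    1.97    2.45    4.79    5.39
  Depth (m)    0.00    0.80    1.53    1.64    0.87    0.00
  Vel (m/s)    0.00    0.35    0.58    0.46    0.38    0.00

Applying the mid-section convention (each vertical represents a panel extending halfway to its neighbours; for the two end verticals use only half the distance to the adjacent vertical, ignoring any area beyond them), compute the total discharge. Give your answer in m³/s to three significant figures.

2.51 m³/s

w_2 = (1.97 − 0.00)/2 = 0.985 m; q_2 = 0.35 × 0.80 × 0.985 = 0.2758 m³/s
w_3 = (2.45 − 0.90)/2 = 0.775 m; q_3 = 0.58 × 1.53 × 0.775 = 0.6877 m³/s
w_4 = (4.79 − 1.97)/2 = 1.41 m; q_4 = 0.46 × 1.64 × 1.41 = 1.064 m³/s
w_5 = (5.39 − 2.45)/2 = 1.47 m; q_5 = 0.38 × 0.87 × 1.47 = 0.4860 m³/s
Stations 1, 6 contribute zero (depth or velocity is 0).
Q = Σ qᵢ = 2.513 m³/s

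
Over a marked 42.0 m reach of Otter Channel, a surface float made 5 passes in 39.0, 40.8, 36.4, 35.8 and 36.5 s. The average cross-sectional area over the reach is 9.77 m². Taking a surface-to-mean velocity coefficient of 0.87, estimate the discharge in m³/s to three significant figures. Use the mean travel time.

9.47 m³/s

t̄ = (39.0 + 40.8 + 36.4 + 35.8 + 36.5) / 5 = 37.7 s
v_surface = L / t̄ = 42.0 / 37.7 = 1.114 m/s
v_mean = 0.87 × 1.114 = 0.9692 m/s
Q = A × v_mean = 9.77 × 0.9692 = 9.469 m³/s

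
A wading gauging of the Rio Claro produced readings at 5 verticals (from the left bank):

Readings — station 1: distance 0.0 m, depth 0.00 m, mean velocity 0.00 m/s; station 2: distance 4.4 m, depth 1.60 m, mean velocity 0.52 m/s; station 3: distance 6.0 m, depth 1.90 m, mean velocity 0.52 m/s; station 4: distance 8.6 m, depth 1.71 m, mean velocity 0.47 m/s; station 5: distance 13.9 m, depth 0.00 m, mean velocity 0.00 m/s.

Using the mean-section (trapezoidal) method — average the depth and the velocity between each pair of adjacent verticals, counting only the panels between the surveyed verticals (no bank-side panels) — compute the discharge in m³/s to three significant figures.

Panel 1-2: Δb = 4.4 m, d̄ = (0.00+1.60)/2 = 0.8, v̄ = (0.00+0.52)/2 = 0.26 → q = 4.4×0.8×0.26 = 0.9152 m³/s
Panel 2-3: Δb = 1.6 m, d̄ = (1.60+1.90)/2 = 1.75, v̄ = (0.52+0.52)/2 = 0.52 → q = 1.6×1.75×0.52 = 1.456 m³/s
Panel 3-4: Δb = 2.6 m, d̄ = (1.90+1.71)/2 = 1.805, v̄ = (0.52+0.47)/2 = 0.495 → q = 2.6×1.805×0.495 = 2.323 m³/s
Panel 4-5: Δb = 5.3 m, d̄ = (1.71+0.00)/2 = 0.855, v̄ = (0.47+0.00)/2 = 0.235 → q = 5.3×0.855×0.235 = 1.065 m³/s
Q = Σ q = 5.759 m³/s

5.76 m³/s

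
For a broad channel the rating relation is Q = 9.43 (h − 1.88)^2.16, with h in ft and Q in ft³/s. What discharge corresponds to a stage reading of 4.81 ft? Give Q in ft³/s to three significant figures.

96.1 ft³/s

Q = 9.43 × (4.81 − 1.88)^2.16 = 9.43 × 2.93^2.16 = 96.15 ft³/s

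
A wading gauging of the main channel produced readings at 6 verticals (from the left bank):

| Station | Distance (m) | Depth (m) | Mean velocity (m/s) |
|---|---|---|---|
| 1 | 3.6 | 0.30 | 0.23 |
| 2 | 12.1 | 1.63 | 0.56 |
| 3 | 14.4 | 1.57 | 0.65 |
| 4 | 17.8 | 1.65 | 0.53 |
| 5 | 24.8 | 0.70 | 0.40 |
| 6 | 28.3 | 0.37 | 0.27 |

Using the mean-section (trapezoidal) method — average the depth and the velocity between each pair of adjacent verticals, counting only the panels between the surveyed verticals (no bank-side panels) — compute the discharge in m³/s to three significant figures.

Panel 1-2: Δb = 8.5 m, d̄ = (0.30+1.63)/2 = 0.965, v̄ = (0.23+0.56)/2 = 0.395 → q = 8.5×0.965×0.395 = 3.240 m³/s
Panel 2-3: Δb = 2.3 m, d̄ = (1.63+1.57)/2 = 1.6, v̄ = (0.56+0.65)/2 = 0.605 → q = 2.3×1.6×0.605 = 2.226 m³/s
Panel 3-4: Δb = 3.4 m, d̄ = (1.57+1.65)/2 = 1.61, v̄ = (0.65+0.53)/2 = 0.59 → q = 3.4×1.61×0.59 = 3.230 m³/s
Panel 4-5: Δb = 7 m, d̄ = (1.65+0.70)/2 = 1.175, v̄ = (0.53+0.40)/2 = 0.465 → q = 7×1.175×0.465 = 3.825 m³/s
Panel 5-6: Δb = 3.5 m, d̄ = (0.70+0.37)/2 = 0.535, v̄ = (0.40+0.27)/2 = 0.335 → q = 3.5×0.535×0.335 = 0.6273 m³/s
Q = Σ q = 13.15 m³/s

13.1 m³/s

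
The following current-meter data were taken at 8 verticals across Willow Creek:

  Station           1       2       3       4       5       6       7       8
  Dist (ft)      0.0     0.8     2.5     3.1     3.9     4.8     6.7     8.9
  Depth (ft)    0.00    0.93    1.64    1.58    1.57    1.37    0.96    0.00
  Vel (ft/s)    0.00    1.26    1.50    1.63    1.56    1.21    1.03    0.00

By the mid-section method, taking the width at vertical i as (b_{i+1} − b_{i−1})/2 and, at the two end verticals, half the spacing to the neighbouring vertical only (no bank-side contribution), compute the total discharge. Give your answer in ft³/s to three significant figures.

w_2 = (2.5 − 0.0)/2 = 1.25 ft; q_2 = 1.26 × 0.93 × 1.25 = 1.465 ft³/s
w_3 = (3.1 − 0.8)/2 = 1.15 ft; q_3 = 1.50 × 1.64 × 1.15 = 2.829 ft³/s
w_4 = (3.9 − 2.5)/2 = 0.7 ft; q_4 = 1.63 × 1.58 × 0.7 = 1.803 ft³/s
w_5 = (4.8 − 3.1)/2 = 0.85 ft; q_5 = 1.56 × 1.57 × 0.85 = 2.082 ft³/s
w_6 = (6.7 − 3.9)/2 = 1.4 ft; q_6 = 1.21 × 1.37 × 1.4 = 2.321 ft³/s
w_7 = (8.9 − 4.8)/2 = 2.05 ft; q_7 = 1.03 × 0.96 × 2.05 = 2.027 ft³/s
Stations 1, 8 contribute zero (depth or velocity is 0).
Q = Σ qᵢ = 12.53 ft³/s

12.5 ft³/s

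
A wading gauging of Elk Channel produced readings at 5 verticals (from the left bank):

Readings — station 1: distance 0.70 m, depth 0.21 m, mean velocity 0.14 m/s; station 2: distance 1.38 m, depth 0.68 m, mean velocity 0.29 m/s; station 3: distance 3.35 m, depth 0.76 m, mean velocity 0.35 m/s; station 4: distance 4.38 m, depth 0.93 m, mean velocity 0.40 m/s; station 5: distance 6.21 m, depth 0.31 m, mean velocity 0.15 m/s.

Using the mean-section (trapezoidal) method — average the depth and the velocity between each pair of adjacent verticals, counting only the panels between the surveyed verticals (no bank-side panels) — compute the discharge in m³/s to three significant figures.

Panel 1-2: Δb = 0.68 m, d̄ = (0.21+0.68)/2 = 0.445, v̄ = (0.14+0.29)/2 = 0.215 → q = 0.68×0.445×0.215 = 0.06506 m³/s
Panel 2-3: Δb = 1.97 m, d̄ = (0.68+0.76)/2 = 0.72, v̄ = (0.29+0.35)/2 = 0.32 → q = 1.97×0.72×0.32 = 0.4539 m³/s
Panel 3-4: Δb = 1.03 m, d̄ = (0.76+0.93)/2 = 0.845, v̄ = (0.35+0.40)/2 = 0.375 → q = 1.03×0.845×0.375 = 0.3264 m³/s
Panel 4-5: Δb = 1.83 m, d̄ = (0.93+0.31)/2 = 0.62, v̄ = (0.40+0.15)/2 = 0.275 → q = 1.83×0.62×0.275 = 0.3120 m³/s
Q = Σ q = 1.157 m³/s

1.16 m³/s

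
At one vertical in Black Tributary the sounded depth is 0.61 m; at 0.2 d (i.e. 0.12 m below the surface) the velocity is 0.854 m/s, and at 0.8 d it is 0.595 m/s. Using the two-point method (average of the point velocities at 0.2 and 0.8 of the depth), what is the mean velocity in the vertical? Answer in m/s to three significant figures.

v̄ = (0.854 + 0.595) / 2 = 0.7245 m/s

0.725 m/s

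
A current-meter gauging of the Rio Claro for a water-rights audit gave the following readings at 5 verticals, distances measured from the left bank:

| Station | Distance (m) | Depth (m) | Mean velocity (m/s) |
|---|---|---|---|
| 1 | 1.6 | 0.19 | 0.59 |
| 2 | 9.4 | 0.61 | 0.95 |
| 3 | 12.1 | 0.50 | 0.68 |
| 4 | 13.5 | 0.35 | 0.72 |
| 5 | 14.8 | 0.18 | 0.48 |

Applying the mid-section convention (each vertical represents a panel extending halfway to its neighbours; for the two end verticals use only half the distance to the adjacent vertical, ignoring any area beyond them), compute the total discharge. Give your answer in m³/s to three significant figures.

w_1 = (9.4 − 1.6)/2 = 3.9 m; q_1 = 0.59 × 0.19 × 3.9 = 0.4372 m³/s
w_2 = (12.1 − 1.6)/2 = 5.25 m; q_2 = 0.95 × 0.61 × 5.25 = 3.042 m³/s
w_3 = (13.5 − 9.4)/2 = 2.05 m; q_3 = 0.68 × 0.50 × 2.05 = 0.6970 m³/s
w_4 = (14.8 − 12.1)/2 = 1.35 m; q_4 = 0.72 × 0.35 × 1.35 = 0.3402 m³/s
w_5 = (14.8 − 13.5)/2 = 0.65 m; q_5 = 0.48 × 0.18 × 0.65 = 0.05616 m³/s
Q = Σ qᵢ = 4.573 m³/s

4.57 m³/s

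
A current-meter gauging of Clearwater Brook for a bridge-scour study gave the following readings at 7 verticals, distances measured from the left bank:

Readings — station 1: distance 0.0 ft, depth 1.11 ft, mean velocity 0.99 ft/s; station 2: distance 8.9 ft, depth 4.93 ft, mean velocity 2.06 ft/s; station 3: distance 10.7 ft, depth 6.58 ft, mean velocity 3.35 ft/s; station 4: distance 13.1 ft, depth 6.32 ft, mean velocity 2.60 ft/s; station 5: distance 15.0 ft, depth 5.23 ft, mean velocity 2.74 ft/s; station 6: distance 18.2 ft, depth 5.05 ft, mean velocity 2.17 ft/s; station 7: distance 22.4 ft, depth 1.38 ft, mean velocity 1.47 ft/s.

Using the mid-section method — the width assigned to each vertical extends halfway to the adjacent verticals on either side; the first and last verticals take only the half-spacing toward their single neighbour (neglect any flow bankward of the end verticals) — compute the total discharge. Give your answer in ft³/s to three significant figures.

w_1 = (8.9 − 0.0)/2 = 4.45 ft; q_1 = 0.99 × 1.11 × 4.45 = 4.890 ft³/s
w_2 = (10.7 − 0.0)/2 = 5.35 ft; q_2 = 2.06 × 4.93 × 5.35 = 54.33 ft³/s
w_3 = (13.1 − 8.9)/2 = 2.1 ft; q_3 = 3.35 × 6.58 × 2.1 = 46.29 ft³/s
w_4 = (15.0 − 10.7)/2 = 2.15 ft; q_4 = 2.60 × 6.32 × 2.15 = 35.33 ft³/s
w_5 = (18.2 − 13.1)/2 = 2.55 ft; q_5 = 2.74 × 5.23 × 2.55 = 36.54 ft³/s
w_6 = (22.4 − 15.0)/2 = 3.7 ft; q_6 = 2.17 × 5.05 × 3.7 = 40.55 ft³/s
w_7 = (22.4 − 18.2)/2 = 2.1 ft; q_7 = 1.47 × 1.38 × 2.1 = 4.260 ft³/s
Q = Σ qᵢ = 222.2 ft³/s

222 ft³/s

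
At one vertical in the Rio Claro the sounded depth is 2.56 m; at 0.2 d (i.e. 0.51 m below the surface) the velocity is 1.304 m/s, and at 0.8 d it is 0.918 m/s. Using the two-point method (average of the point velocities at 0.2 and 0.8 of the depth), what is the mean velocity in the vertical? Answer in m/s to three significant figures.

1.11 m/s

v̄ = (1.304 + 0.918) / 2 = 1.111 m/s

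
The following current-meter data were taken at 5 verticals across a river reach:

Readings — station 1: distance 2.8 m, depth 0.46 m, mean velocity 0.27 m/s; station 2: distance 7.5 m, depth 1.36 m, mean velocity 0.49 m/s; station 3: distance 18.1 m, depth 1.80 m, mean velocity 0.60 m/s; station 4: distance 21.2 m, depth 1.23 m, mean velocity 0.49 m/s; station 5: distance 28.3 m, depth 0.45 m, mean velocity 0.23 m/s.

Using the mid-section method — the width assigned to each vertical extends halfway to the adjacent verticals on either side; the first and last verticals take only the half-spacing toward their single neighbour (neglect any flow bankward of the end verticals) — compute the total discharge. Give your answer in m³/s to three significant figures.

w_1 = (7.5 − 2.8)/2 = 2.35 m; q_1 = 0.27 × 0.46 × 2.35 = 0.2919 m³/s
w_2 = (18.1 − 2.8)/2 = 7.65 m; q_2 = 0.49 × 1.36 × 7.65 = 5.098 m³/s
w_3 = (21.2 − 7.5)/2 = 6.85 m; q_3 = 0.60 × 1.80 × 6.85 = 7.398 m³/s
w_4 = (28.3 − 18.1)/2 = 5.1 m; q_4 = 0.49 × 1.23 × 5.1 = 3.074 m³/s
w_5 = (28.3 − 21.2)/2 = 3.55 m; q_5 = 0.23 × 0.45 × 3.55 = 0.3674 m³/s
Q = Σ qᵢ = 16.23 m³/s

16.2 m³/s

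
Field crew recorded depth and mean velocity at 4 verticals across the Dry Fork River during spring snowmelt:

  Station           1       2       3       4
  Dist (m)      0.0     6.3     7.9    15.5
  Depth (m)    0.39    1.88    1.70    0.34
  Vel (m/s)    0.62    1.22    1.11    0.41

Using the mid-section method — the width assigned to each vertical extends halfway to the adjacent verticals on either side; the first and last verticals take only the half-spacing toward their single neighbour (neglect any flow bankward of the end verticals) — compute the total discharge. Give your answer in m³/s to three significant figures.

19.0 m³/s

w_1 = (6.3 − 0.0)/2 = 3.15 m; q_1 = 0.62 × 0.39 × 3.15 = 0.7617 m³/s
w_2 = (7.9 − 0.0)/2 = 3.95 m; q_2 = 1.22 × 1.88 × 3.95 = 9.060 m³/s
w_3 = (15.5 − 6.3)/2 = 4.6 m; q_3 = 1.11 × 1.70 × 4.6 = 8.680 m³/s
w_4 = (15.5 − 7.9)/2 = 3.8 m; q_4 = 0.41 × 0.34 × 3.8 = 0.5297 m³/s
Q = Σ qᵢ = 19.03 m³/s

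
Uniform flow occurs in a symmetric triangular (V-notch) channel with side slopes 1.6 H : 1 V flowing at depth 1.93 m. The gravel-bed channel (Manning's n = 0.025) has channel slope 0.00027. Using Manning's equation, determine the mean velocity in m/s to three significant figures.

A = z·y² = 1.6×1.93² = 5.960 m²
P = 2y√(1+z²) = 2×1.93×√(1+1.6²) = 7.283 m
R = A/P = 5.960/7.283 = 0.8183 m
Q = (1/n)·A·R^(2/3)·S^(1/2) = (1/0.025) × 5.960 × 0.8183^(2/3) × 0.00027^(1/2) = 3.427 m³/s
V = Q/A = 3.427/5.960 = 0.5750 m/s

0.575 m/s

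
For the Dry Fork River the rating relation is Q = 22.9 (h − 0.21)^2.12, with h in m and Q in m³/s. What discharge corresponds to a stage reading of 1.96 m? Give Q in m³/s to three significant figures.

Q = 22.9 × (1.96 − 0.21)^2.12 = 22.9 × 1.75^2.12 = 75.00 m³/s

75.0 m³/s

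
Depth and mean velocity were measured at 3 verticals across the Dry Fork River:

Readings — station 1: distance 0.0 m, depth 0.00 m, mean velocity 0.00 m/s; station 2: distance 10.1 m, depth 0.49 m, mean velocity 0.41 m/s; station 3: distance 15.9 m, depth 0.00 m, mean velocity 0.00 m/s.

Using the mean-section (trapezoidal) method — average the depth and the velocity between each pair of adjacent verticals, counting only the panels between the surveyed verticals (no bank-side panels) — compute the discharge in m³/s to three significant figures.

Panel 1-2: Δb = 10.1 m, d̄ = (0.00+0.49)/2 = 0.245, v̄ = (0.00+0.41)/2 = 0.205 → q = 10.1×0.245×0.205 = 0.5073 m³/s
Panel 2-3: Δb = 5.8 m, d̄ = (0.49+0.00)/2 = 0.245, v̄ = (0.41+0.00)/2 = 0.205 → q = 5.8×0.245×0.205 = 0.2913 m³/s
Q = Σ q = 0.7986 m³/s

0.799 m³/s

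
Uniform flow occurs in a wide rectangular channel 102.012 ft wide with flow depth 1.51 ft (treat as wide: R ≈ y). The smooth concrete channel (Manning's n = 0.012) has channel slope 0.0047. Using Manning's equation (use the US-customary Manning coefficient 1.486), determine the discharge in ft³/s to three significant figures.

1720 ft³/s

A = b·y = 102.012 × 1.51 = 154.0 ft²
Wide channel: R ≈ y = 1.51 ft
Q = (1.486/n)·A·R^(2/3)·S^(1/2) = (1.486/0.012) × 154.0 × 1.510^(2/3) × 0.0047^(1/2) = 1721 ft³/s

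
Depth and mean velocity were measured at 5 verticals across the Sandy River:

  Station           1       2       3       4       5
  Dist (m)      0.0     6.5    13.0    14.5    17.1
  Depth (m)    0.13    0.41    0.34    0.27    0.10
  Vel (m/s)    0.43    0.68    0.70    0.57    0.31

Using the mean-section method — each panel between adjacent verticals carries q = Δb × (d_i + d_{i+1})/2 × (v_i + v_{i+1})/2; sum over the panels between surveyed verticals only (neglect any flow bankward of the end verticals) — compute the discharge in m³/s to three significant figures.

3.16 m³/s

Panel 1-2: Δb = 6.5 m, d̄ = (0.13+0.41)/2 = 0.27, v̄ = (0.43+0.68)/2 = 0.555 → q = 6.5×0.27×0.555 = 0.9740 m³/s
Panel 2-3: Δb = 6.5 m, d̄ = (0.41+0.34)/2 = 0.375, v̄ = (0.68+0.70)/2 = 0.69 → q = 6.5×0.375×0.69 = 1.682 m³/s
Panel 3-4: Δb = 1.5 m, d̄ = (0.34+0.27)/2 = 0.305, v̄ = (0.70+0.57)/2 = 0.635 → q = 1.5×0.305×0.635 = 0.2905 m³/s
Panel 4-5: Δb = 2.6 m, d̄ = (0.27+0.10)/2 = 0.185, v̄ = (0.57+0.31)/2 = 0.44 → q = 2.6×0.185×0.44 = 0.2116 m³/s
Q = Σ q = 3.158 m³/s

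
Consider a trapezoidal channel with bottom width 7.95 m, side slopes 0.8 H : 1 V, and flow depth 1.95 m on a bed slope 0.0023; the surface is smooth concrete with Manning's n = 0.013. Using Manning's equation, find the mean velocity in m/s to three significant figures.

4.69 m/s

A = (b + z·y)·y = (7.95 + 0.8×1.95)×1.95 = 18.54 m²
P = b + 2y√(1+z²) = 7.95 + 2×1.95×√(1+0.8²) = 12.94 m
R = A/P = 18.54/12.94 = 1.433 m
Q = (1/n)·A·R^(2/3)·S^(1/2) = (1/0.013) × 18.54 × 1.433^(2/3) × 0.0023^(1/2) = 86.94 m³/s
V = Q/A = 86.94/18.54 = 4.688 m/s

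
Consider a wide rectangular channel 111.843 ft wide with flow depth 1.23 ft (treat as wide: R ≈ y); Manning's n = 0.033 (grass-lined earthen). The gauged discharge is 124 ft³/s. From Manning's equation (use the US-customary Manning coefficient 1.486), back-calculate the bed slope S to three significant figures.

A = b·y = 111.843 × 1.23 = 137.6 ft²
Wide channel: R ≈ y = 1.23 ft
S = (Q·n / (1.486·A·R^(2/3)))² = (124×0.033 / (1.486×137.6×1.148))² = 0.0003040

0.000304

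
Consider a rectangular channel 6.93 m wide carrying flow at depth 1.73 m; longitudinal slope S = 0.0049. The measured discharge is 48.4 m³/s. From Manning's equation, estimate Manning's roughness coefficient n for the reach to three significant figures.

0.0191

A = b·y = 6.93 × 1.73 = 11.99 m²
P = b + 2y = 6.93 + 2×1.73 = 10.39 m
R = A/P = 11.99/10.39 = 1.154 m
n = (1/Q)·A·R^(2/3)·S^(1/2) = (1/48.4) × 11.99 × 1.100 × 0.07000 = 0.01908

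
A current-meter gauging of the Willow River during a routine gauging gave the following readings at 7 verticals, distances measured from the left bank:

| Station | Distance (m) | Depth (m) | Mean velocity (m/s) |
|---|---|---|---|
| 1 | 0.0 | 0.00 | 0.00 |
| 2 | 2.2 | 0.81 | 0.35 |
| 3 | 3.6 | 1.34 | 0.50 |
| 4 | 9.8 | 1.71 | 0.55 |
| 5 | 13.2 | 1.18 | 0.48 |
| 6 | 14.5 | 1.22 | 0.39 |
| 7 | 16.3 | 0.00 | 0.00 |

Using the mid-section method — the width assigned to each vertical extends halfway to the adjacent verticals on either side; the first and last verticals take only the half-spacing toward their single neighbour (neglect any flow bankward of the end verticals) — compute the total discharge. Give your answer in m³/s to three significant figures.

w_2 = (3.6 − 0.0)/2 = 1.8 m; q_2 = 0.35 × 0.81 × 1.8 = 0.5103 m³/s
w_3 = (9.8 − 2.2)/2 = 3.8 m; q_3 = 0.50 × 1.34 × 3.8 = 2.546 m³/s
w_4 = (13.2 − 3.6)/2 = 4.8 m; q_4 = 0.55 × 1.71 × 4.8 = 4.514 m³/s
w_5 = (14.5 − 9.8)/2 = 2.35 m; q_5 = 0.48 × 1.18 × 2.35 = 1.331 m³/s
w_6 = (16.3 − 13.2)/2 = 1.55 m; q_6 = 0.39 × 1.22 × 1.55 = 0.7375 m³/s
Stations 1, 7 contribute zero (depth or velocity is 0).
Q = Σ qᵢ = 9.639 m³/s

9.64 m³/s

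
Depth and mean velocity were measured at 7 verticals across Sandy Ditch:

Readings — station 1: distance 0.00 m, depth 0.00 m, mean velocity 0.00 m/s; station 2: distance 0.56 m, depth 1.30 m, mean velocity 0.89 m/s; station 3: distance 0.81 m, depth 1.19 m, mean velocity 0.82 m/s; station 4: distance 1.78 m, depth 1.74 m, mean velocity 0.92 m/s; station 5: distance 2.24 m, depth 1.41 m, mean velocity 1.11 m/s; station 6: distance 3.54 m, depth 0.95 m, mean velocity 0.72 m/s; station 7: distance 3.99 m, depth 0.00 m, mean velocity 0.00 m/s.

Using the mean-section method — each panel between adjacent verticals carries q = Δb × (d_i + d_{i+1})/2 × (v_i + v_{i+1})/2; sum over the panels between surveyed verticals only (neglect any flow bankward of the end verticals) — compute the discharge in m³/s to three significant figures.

Panel 1-2: Δb = 0.56 m, d̄ = (0.00+1.30)/2 = 0.65, v̄ = (0.00+0.89)/2 = 0.445 → q = 0.56×0.65×0.445 = 0.1620 m³/s
Panel 2-3: Δb = 0.25 m, d̄ = (1.30+1.19)/2 = 1.245, v̄ = (0.89+0.82)/2 = 0.855 → q = 0.25×1.245×0.855 = 0.2661 m³/s
Panel 3-4: Δb = 0.97 m, d̄ = (1.19+1.74)/2 = 1.465, v̄ = (0.82+0.92)/2 = 0.87 → q = 0.97×1.465×0.87 = 1.236 m³/s
Panel 4-5: Δb = 0.46 m, d̄ = (1.74+1.41)/2 = 1.575, v̄ = (0.92+1.11)/2 = 1.015 → q = 0.46×1.575×1.015 = 0.7354 m³/s
Panel 5-6: Δb = 1.3 m, d̄ = (1.41+0.95)/2 = 1.18, v̄ = (1.11+0.72)/2 = 0.915 → q = 1.3×1.18×0.915 = 1.404 m³/s
Panel 6-7: Δb = 0.45 m, d̄ = (0.95+0.00)/2 = 0.475, v̄ = (0.72+0.00)/2 = 0.36 → q = 0.45×0.475×0.36 = 0.07695 m³/s
Q = Σ q = 3.880 m³/s

3.88 m³/s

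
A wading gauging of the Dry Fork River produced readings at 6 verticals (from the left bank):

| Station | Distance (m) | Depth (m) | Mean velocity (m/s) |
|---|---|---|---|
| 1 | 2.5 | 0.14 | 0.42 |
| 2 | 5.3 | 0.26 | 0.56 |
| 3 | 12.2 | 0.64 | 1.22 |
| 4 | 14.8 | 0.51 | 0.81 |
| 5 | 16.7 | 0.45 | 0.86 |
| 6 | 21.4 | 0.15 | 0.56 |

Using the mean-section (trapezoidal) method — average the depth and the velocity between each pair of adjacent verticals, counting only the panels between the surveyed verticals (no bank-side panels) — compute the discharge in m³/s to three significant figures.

Panel 1-2: Δb = 2.8 m, d̄ = (0.14+0.26)/2 = 0.2, v̄ = (0.42+0.56)/2 = 0.49 → q = 2.8×0.2×0.49 = 0.2744 m³/s
Panel 2-3: Δb = 6.9 m, d̄ = (0.26+0.64)/2 = 0.45, v̄ = (0.56+1.22)/2 = 0.89 → q = 6.9×0.45×0.89 = 2.763 m³/s
Panel 3-4: Δb = 2.6 m, d̄ = (0.64+0.51)/2 = 0.575, v̄ = (1.22+0.81)/2 = 1.015 → q = 2.6×0.575×1.015 = 1.517 m³/s
Panel 4-5: Δb = 1.9 m, d̄ = (0.51+0.45)/2 = 0.48, v̄ = (0.81+0.86)/2 = 0.835 → q = 1.9×0.48×0.835 = 0.7615 m³/s
Panel 5-6: Δb = 4.7 m, d̄ = (0.45+0.15)/2 = 0.3, v̄ = (0.86+0.56)/2 = 0.71 → q = 4.7×0.3×0.71 = 1.001 m³/s
Q = Σ q = 6.318 m³/s

6.32 m³/s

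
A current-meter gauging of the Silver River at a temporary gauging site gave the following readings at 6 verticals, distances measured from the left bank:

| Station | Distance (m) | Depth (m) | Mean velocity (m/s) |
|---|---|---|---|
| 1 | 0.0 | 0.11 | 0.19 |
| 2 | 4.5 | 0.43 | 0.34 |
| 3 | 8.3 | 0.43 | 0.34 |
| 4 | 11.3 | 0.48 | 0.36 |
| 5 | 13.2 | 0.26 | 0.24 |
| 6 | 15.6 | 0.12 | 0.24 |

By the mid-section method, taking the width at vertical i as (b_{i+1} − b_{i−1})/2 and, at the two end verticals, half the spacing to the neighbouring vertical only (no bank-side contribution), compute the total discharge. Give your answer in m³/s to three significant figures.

1.74 m³/s

w_1 = (4.5 − 0.0)/2 = 2.25 m; q_1 = 0.19 × 0.11 × 2.25 = 0.04703 m³/s
w_2 = (8.3 − 0.0)/2 = 4.15 m; q_2 = 0.34 × 0.43 × 4.15 = 0.6067 m³/s
w_3 = (11.3 − 4.5)/2 = 3.4 m; q_3 = 0.34 × 0.43 × 3.4 = 0.4971 m³/s
w_4 = (13.2 − 8.3)/2 = 2.45 m; q_4 = 0.36 × 0.48 × 2.45 = 0.4234 m³/s
w_5 = (15.6 − 11.3)/2 = 2.15 m; q_5 = 0.24 × 0.26 × 2.15 = 0.1342 m³/s
w_6 = (15.6 − 13.2)/2 = 1.2 m; q_6 = 0.24 × 0.12 × 1.2 = 0.03456 m³/s
Q = Σ qᵢ = 1.743 m³/s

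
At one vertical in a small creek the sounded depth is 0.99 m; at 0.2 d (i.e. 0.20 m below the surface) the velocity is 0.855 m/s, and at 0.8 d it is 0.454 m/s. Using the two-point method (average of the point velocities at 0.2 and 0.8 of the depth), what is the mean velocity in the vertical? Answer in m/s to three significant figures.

v̄ = (0.855 + 0.454) / 2 = 0.6545 m/s

0.655 m/s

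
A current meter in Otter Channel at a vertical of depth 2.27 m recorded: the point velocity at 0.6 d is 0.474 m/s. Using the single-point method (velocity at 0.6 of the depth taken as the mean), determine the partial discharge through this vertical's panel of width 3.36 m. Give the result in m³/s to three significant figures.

3.62 m³/s

v̄ = v₀.₆ = 0.474 m/s
q = v̄ × d × w = 0.4740 × 2.27 × 3.36 = 3.615 m³/s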